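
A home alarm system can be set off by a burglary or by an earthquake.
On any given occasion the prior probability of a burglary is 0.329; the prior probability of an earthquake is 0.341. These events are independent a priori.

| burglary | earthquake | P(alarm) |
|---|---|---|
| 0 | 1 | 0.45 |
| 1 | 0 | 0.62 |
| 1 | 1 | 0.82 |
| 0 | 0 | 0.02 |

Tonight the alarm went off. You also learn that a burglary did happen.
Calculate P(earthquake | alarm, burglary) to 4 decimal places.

P(alarm | burglary) = 0.62·0.659 + 0.82·0.341 = 0.408580 + 0.279620 = 0.688200
Of this, 0.279620 comes from 0.82·0.341 (the earthquake=true cases).
P(earthquake | alarm, burglary) = 0.279620 / 0.688200 ≈ 0.4063

P(earthquake | alarm, burglary) ≈ 0.4063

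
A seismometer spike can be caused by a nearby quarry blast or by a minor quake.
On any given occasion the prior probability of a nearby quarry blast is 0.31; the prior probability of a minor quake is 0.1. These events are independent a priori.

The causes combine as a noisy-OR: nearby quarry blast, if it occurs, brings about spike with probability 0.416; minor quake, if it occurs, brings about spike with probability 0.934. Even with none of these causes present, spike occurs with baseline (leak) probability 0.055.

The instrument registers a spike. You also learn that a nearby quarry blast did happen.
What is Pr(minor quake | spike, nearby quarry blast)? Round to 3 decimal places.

Pr(minor quake | spike, nearby quarry blast) ≈ 0.193

Under noisy-OR, P(spike | causes) = 1 − (1−0.055)·∏(1−qᵢ) over the active causes.
P(spike | nearby quarry blast) = 0.44812*0.9 + 0.963576*0.1 = 0.403308 + 0.096358 = 0.499666
Restricting to configurations with minor quake present: 0.963576*0.1 = 0.096358.
So P(minor quake | spike, nearby quarry blast) = 0.096358/0.499666 ≈ 0.193.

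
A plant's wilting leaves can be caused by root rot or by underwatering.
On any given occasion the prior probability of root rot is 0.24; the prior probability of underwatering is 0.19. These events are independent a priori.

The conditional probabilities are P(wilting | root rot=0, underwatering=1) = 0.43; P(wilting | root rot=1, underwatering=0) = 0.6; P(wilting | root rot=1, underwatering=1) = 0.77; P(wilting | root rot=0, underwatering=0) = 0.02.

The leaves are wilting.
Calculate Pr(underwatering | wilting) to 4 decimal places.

Pr(underwatering | wilting) ≈ 0.4298

For the numerator, keep only underwatering=true terms: 0.062092 + 0.035112 = 0.097204
Normalizer over all consistent configurations: 0.02×0.76×0.81 + 0.43×0.76×0.19 + 0.6×0.24×0.81 + 0.77×0.24×0.19 = 0.226156
Posterior = 0.097204 / 0.226156 ≈ 0.4298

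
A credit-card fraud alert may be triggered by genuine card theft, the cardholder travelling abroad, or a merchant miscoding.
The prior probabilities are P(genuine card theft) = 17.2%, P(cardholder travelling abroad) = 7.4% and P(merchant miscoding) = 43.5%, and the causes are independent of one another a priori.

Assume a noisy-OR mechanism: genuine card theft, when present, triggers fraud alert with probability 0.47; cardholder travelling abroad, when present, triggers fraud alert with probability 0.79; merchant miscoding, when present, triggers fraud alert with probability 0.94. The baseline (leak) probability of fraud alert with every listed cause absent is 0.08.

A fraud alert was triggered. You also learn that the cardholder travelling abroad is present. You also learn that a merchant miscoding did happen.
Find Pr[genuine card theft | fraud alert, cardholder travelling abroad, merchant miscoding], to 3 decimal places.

Pr[genuine card theft | fraud alert, cardholder travelling abroad, merchant miscoding] ≈ 0.173

Under noisy-OR, P(fraud alert | causes) = 1 − (1−0.08)·∏(1−qᵢ) over the active causes.
P(fraud alert | cardholder travelling abroad, merchant miscoding) = 0.988408*0.828 + 0.993856*0.172 = 0.818402 + 0.170943 = 0.989345
Of this, 0.170943 comes from 0.993856*0.172 (the genuine card theft=true cases).
So P(genuine card theft | fraud alert, cardholder travelling abroad, merchant miscoding) = 0.170943/0.989345 ≈ 0.173.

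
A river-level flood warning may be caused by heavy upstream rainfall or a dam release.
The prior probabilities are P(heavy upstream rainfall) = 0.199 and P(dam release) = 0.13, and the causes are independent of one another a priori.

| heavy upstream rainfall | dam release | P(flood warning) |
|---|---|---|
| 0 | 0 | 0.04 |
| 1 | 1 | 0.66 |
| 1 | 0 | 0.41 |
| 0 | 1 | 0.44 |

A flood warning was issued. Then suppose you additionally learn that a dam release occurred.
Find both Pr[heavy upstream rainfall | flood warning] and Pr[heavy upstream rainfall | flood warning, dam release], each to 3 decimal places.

Pr[heavy upstream rainfall | flood warning] ≈ 0.544; Pr[heavy upstream rainfall | flood warning, dam release] ≈ 0.271

Sum P(flood warning|·) weighted by the priors over the 4 (heavy upstream rainfall, dam release) configurations:
  P(flood warning) = 0.04×0.801×0.87 + 0.44×0.801×0.13 + 0.41×0.199×0.87 + 0.66×0.199×0.13
        = 0.027875 + 0.045817 + 0.070983 + 0.017074 = 0.161749
Keeping only the heavy upstream rainfall-present terms gives 0.088057, so
  P(heavy upstream rainfall | flood warning) = 0.088057 / 0.161749 ≈ 0.544

Now also conditioning on dam release=true:
Enumerate both values of heavy upstream rainfall and weight by the priors:
  P(flood warning | dam release) = 0.44·0.801 + 0.66·0.199
        = 0.352440 + 0.131340 = 0.483780
Configurations with heavy upstream rainfall contribute 0.131340, so
  P(heavy upstream rainfall | flood warning, dam release) = 0.131340 / 0.483780 ≈ 0.271
The drop from 0.544 to 0.271 is the explaining-away (discounting) effect.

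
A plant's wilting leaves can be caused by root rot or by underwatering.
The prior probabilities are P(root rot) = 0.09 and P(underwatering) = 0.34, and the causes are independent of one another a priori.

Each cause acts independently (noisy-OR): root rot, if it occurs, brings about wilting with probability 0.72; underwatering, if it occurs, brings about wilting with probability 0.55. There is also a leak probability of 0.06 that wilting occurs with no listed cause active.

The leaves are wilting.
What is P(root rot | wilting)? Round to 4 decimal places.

Under noisy-OR, P(wilting | causes) = 1 − (1−0.06)·∏(1−qᵢ) over the active causes.
P(wilting) = 0.06*0.91*0.66 + 0.577*0.91*0.34 + 0.7368*0.09*0.66 + 0.88156*0.09*0.34 = 0.036036 + 0.178524 + 0.043766 + 0.026976 = 0.285302
The root rot-present share is 0.043766 + 0.026976 = 0.070742.
So P(root rot | wilting) = 0.070742/0.285302 ≈ 0.2480.

P(root rot | wilting) ≈ 0.2480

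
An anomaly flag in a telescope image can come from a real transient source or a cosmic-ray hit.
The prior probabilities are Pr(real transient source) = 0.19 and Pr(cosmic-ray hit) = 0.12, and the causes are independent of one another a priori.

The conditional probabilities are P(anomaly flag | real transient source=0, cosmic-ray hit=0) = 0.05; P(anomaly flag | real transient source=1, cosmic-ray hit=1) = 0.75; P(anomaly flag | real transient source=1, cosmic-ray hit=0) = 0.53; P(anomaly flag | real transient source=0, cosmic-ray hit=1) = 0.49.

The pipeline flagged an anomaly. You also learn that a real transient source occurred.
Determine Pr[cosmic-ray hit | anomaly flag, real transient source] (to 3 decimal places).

Pr[cosmic-ray hit | anomaly flag, real transient source] ≈ 0.162

P(anomaly flag | real transient source) = 0.53·0.88 + 0.75·0.12 = 0.466400 + 0.090000 = 0.556400
Of this, 0.090000 comes from 0.75·0.12 (the cosmic-ray hit=true cases).
P(cosmic-ray hit | anomaly flag, real transient source) = 0.090000 / 0.556400 ≈ 0.162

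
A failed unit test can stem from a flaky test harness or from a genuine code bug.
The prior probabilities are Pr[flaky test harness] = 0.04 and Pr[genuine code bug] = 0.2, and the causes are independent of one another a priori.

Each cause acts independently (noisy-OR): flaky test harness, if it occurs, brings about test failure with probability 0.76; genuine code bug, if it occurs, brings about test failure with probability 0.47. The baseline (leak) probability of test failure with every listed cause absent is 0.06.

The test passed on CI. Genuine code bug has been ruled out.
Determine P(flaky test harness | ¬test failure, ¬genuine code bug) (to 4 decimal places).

Under noisy-OR, P(test failure | causes) = 1 − (1−0.06)·∏(1−qᵢ) over the active causes.
For the numerator, keep only flaky test harness=true terms: 0.2256*0.04 = 0.009024
Normalizer over all consistent configurations: 0.94*0.96 + 0.2256*0.04 = 0.911424
P(flaky test harness | ¬test failure, ¬genuine code bug) = 0.009024/0.911424 ≈ 0.0099

P(flaky test harness | ¬test failure, ¬genuine code bug) ≈ 0.0099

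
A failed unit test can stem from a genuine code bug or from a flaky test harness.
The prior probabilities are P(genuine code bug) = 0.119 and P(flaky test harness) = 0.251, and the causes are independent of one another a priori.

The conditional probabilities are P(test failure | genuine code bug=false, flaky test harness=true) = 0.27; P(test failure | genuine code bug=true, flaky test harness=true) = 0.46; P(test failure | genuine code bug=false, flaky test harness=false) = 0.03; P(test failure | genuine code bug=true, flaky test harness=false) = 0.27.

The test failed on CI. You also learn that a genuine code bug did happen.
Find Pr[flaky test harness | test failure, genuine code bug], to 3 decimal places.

P(test failure | genuine code bug) = 0.27×0.749 + 0.46×0.251 = 0.202230 + 0.115460 = 0.317690
Of this, 0.115460 comes from 0.46×0.251 (the flaky test harness=true cases).
Hence the posterior is 0.115460/0.317690 ≈ 0.363.

Pr[flaky test harness | test failure, genuine code bug] ≈ 0.363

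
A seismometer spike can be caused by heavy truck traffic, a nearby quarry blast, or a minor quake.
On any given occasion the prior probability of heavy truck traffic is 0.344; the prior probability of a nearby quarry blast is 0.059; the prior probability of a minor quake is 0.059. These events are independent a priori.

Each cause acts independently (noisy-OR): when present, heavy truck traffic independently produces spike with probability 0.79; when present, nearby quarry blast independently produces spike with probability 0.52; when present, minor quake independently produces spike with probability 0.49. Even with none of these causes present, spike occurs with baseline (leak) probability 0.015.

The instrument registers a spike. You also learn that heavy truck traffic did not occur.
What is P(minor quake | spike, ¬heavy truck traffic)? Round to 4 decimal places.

P(minor quake | spike, ¬heavy truck traffic) ≈ 0.4157

Under noisy-OR, P(spike | causes) = 1 − (1−0.015)·∏(1−qᵢ) over the active causes.
P(spike | ¬heavy truck traffic) = 0.015*0.941*0.941 + 0.49765*0.941*0.059 + 0.5272*0.059*0.941 + 0.758872*0.059*0.059 = 0.013282 + 0.027629 + 0.029270 + 0.002642 = 0.072823
The minor quake-present share is 0.027629 + 0.002642 = 0.030271.
Hence the posterior is 0.030271/0.072823 ≈ 0.4157.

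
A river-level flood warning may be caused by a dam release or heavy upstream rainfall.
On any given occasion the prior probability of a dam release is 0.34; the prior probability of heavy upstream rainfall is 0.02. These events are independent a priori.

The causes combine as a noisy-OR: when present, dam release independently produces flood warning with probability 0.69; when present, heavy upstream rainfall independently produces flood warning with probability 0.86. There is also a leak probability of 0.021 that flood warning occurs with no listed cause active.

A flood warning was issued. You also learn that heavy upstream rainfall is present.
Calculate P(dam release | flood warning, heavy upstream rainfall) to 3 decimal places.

Under noisy-OR, P(flood warning | causes) = 1 − (1−0.021)·∏(1−qᵢ) over the active causes.
Weight on dam release=true, given the evidence: 0.957511×0.34 = 0.325554
Normalizer over all consistent configurations: 0.86294×0.66 + 0.957511×0.34 = 0.895094
P(dam release | flood warning, heavy upstream rainfall) = 0.325554/0.895094 ≈ 0.364

P(dam release | flood warning, heavy upstream rainfall) ≈ 0.364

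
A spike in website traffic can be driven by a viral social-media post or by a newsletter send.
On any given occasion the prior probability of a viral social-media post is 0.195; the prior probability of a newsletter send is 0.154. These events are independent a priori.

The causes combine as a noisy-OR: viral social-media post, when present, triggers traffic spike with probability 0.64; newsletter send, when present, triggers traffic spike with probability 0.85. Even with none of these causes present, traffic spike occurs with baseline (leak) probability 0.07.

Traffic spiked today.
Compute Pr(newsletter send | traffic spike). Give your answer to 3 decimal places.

Under noisy-OR, P(traffic spike | causes) = 1 − (1−0.07)·∏(1−qᵢ) over the active causes.
For the numerator, keep only newsletter send=true terms: 0.106676 + 0.028522 = 0.135198
The normalizing constant is 0.07·0.805·0.846 + 0.8605·0.805·0.154 + 0.6652·0.195·0.846 + 0.94978·0.195·0.154 = 0.292608
P(newsletter send | traffic spike) = 0.135198/0.292608 ≈ 0.462

Pr(newsletter send | traffic spike) ≈ 0.462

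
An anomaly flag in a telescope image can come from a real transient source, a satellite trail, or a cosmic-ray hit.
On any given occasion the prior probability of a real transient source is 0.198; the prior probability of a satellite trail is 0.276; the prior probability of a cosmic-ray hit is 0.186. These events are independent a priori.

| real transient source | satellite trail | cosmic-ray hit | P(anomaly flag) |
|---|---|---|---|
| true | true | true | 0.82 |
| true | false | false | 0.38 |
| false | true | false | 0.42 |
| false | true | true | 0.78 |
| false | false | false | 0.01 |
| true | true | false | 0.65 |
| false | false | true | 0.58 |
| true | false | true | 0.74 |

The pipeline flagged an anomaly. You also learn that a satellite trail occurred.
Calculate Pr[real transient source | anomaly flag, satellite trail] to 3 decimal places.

Sum P(anomaly flag|·) weighted by the priors over the 4 (real transient source, cosmic-ray hit) configurations:
  P(anomaly flag | satellite trail) = 0.42×0.802×0.814 + 0.78×0.802×0.186 + 0.65×0.198×0.814 + 0.82×0.198×0.186
        = 0.274188 + 0.116354 + 0.104762 + 0.030199 = 0.525503
Keeping only the real transient source-present terms gives 0.134961, so
  P(real transient source | anomaly flag, satellite trail) = 0.134961 / 0.525503 ≈ 0.257

Pr[real transient source | anomaly flag, satellite trail] ≈ 0.257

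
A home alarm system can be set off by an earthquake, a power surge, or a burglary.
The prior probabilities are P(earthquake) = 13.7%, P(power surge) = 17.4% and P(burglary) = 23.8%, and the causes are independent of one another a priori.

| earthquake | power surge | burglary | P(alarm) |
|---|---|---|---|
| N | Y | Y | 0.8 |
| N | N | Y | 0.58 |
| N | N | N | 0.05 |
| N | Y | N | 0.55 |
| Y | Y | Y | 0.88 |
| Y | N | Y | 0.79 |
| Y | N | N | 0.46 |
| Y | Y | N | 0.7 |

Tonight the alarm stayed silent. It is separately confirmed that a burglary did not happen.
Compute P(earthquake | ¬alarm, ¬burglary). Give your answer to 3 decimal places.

For the numerator, keep only earthquake=true terms: 0.061107 + 0.007151 = 0.068258
The normalizing constant is 0.95·0.863·0.826 + 0.45·0.863·0.174 + 0.54·0.137·0.826 + 0.3·0.137·0.174 = 0.813027
P(earthquake | ¬alarm, ¬burglary) = 0.068258/0.813027 ≈ 0.084

P(earthquake | ¬alarm, ¬burglary) ≈ 0.084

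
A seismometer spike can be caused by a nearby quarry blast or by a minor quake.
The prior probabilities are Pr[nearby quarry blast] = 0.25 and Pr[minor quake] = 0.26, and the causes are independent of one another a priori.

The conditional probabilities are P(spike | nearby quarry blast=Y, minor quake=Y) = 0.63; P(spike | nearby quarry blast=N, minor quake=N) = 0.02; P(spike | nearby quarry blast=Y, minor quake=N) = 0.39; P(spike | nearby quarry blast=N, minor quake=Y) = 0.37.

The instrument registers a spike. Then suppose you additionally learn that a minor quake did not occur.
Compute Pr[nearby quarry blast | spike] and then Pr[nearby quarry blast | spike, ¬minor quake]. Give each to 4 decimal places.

Numerator (weight on configurations with nearby quarry blast): 0.072150 + 0.040950 = 0.113100
Denominator P(spike): 0.02·0.75·0.74 + 0.37·0.75·0.26 + 0.39·0.25·0.74 + 0.63·0.25·0.26 = 0.196350
P(nearby quarry blast | spike) = 0.113100/0.196350 ≈ 0.5760

Now condition on the additional information:
P(spike | ¬minor quake) = 0.02·0.75 + 0.39·0.25 = 0.015000 + 0.097500 = 0.112500
The nearby quarry blast-present share is 0.39·0.25 = 0.097500.
Hence the posterior is 0.097500/0.112500 ≈ 0.8667.

Pr[nearby quarry blast | spike] ≈ 0.5760; Pr[nearby quarry blast | spike, ¬minor quake] ≈ 0.8667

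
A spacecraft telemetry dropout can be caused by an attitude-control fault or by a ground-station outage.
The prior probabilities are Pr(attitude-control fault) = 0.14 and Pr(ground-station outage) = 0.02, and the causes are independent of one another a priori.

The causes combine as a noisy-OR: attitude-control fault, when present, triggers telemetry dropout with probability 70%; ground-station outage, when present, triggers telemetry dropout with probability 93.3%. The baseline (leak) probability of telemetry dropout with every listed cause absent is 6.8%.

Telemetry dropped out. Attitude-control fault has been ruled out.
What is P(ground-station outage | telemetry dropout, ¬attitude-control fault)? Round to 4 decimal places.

P(ground-station outage | telemetry dropout, ¬attitude-control fault) ≈ 0.2196

Under noisy-OR, P(telemetry dropout | causes) = 1 − (1−0.068)·∏(1−qᵢ) over the active causes.
Numerator (weight on configurations with ground-station outage): 0.937556×0.02 = 0.018751
The normalizing constant is 0.068×0.98 + 0.937556×0.02 = 0.085391
P(ground-station outage | telemetry dropout, ¬attitude-control fault) = 0.018751/0.085391 ≈ 0.2196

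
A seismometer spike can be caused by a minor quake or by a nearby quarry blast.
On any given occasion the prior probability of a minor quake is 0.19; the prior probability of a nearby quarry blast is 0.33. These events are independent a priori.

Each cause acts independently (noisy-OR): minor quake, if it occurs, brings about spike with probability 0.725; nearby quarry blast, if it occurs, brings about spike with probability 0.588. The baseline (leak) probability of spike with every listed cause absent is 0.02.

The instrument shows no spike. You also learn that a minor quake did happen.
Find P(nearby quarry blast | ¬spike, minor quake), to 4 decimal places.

P(nearby quarry blast | ¬spike, minor quake) ≈ 0.1687

Under noisy-OR, P(spike | causes) = 1 − (1−0.02)·∏(1−qᵢ) over the active causes.
P(¬spike | minor quake) = 0.2695*0.67 + 0.111034*0.33 = 0.180565 + 0.036641 = 0.217206
Restricting to configurations with nearby quarry blast present: 0.111034*0.33 = 0.036641.
P(nearby quarry blast | ¬spike, minor quake) = 0.036641 / 0.217206 ≈ 0.1687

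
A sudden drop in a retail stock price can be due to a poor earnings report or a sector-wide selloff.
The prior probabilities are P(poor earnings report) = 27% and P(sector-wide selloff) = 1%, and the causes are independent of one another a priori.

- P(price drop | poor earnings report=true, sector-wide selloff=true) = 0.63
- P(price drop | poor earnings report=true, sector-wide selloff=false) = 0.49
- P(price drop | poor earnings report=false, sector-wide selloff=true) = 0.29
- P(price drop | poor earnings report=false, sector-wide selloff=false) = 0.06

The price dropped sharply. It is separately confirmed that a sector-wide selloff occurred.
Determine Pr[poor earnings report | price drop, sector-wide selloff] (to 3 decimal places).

Pr[poor earnings report | price drop, sector-wide selloff] ≈ 0.446

P(price drop | sector-wide selloff) = 0.29·0.73 + 0.63·0.27 = 0.211700 + 0.170100 = 0.381800
The poor earnings report-present share is 0.63·0.27 = 0.170100.
Hence the posterior is 0.170100/0.381800 ≈ 0.446.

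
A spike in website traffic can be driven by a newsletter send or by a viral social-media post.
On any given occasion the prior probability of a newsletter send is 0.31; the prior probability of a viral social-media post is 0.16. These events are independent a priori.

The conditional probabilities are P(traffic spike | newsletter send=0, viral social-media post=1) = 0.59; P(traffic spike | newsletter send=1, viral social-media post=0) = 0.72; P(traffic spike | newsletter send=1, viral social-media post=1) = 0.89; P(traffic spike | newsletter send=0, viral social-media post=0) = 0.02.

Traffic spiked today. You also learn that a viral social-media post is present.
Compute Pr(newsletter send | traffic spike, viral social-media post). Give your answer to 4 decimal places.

By total probability over both values of newsletter send:
  P(traffic spike | viral social-media post) = 0.59·0.69 + 0.89·0.31
        = 0.407100 + 0.275900 = 0.683000
The terms with newsletter send present sum to 0.275900, so
  P(newsletter send | traffic spike, viral social-media post) = 0.275900 / 0.683000 ≈ 0.4040

Pr(newsletter send | traffic spike, viral social-media post) ≈ 0.4040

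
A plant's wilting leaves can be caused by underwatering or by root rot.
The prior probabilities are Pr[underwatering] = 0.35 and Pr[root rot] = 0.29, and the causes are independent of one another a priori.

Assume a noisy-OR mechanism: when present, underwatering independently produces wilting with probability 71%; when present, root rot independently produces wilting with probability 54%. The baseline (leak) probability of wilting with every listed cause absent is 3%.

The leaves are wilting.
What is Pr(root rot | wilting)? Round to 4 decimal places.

Under noisy-OR, P(wilting | causes) = 1 − (1−0.03)·∏(1−qᵢ) over the active causes.
P(wilting) = 0.03·0.65·0.71 + 0.5538·0.65·0.29 + 0.7187·0.35·0.71 + 0.870602·0.35·0.29 = 0.013845 + 0.104391 + 0.178597 + 0.088366 = 0.385199
The root rot-present share is 0.104391 + 0.088366 = 0.192757.
Hence the posterior is 0.192757/0.385199 ≈ 0.5004.

Pr(root rot | wilting) ≈ 0.5004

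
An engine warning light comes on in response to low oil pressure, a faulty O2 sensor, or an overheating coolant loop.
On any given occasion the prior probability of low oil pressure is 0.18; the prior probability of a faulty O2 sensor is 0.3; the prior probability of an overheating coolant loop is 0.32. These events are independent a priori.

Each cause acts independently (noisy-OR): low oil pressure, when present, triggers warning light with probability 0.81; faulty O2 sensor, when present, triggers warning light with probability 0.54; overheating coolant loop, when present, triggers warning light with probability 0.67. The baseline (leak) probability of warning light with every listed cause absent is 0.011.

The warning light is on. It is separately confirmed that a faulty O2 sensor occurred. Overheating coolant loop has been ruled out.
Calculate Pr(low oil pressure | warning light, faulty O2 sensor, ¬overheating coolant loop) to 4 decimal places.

Under noisy-OR, P(warning light | causes) = 1 − (1−0.011)·∏(1−qᵢ) over the active causes.
For the numerator, keep only low oil pressure=true terms: 0.913561·0.18 = 0.164441
The normalizing constant is 0.54506·0.82 + 0.913561·0.18 = 0.611390
P(low oil pressure | warning light, faulty O2 sensor, ¬overheating coolant loop) = 0.164441/0.611390 ≈ 0.2690

Pr(low oil pressure | warning light, faulty O2 sensor, ¬overheating coolant loop) ≈ 0.2690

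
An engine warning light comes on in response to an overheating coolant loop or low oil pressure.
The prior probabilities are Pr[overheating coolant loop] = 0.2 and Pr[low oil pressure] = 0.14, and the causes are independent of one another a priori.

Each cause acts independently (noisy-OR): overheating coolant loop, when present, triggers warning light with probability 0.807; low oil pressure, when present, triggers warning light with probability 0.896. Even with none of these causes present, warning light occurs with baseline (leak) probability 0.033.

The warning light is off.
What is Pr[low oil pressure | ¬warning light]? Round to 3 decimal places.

Pr[low oil pressure | ¬warning light] ≈ 0.017

Under noisy-OR, P(warning light | causes) = 1 − (1−0.033)·∏(1−qᵢ) over the active causes.
For the numerator, keep only low oil pressure=true terms: 0.011264 + 0.000543 = 0.011807
Denominator P(¬warning light): 0.967·0.8·0.86 + 0.100568·0.8·0.14 + 0.186631·0.2·0.86 + 0.01941·0.2·0.14 = 0.709204
P(low oil pressure | ¬warning light) = 0.011807/0.709204 ≈ 0.017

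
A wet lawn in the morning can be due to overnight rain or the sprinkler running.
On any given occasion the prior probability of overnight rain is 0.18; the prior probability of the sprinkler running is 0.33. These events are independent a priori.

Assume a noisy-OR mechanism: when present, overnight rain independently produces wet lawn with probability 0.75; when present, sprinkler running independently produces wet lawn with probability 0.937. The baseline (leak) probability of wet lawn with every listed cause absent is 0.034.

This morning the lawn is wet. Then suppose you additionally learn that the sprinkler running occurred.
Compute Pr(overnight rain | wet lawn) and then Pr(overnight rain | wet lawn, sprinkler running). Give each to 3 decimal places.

Under noisy-OR, P(wet lawn | causes) = 1 − (1−0.034)·∏(1−qᵢ) over the active causes.
Weight on overnight rain=true, given the evidence: 0.091475 + 0.058496 = 0.149971
Normalizer over all consistent configurations: 0.034*0.82*0.67 + 0.939142*0.82*0.33 + 0.7585*0.18*0.67 + 0.984785*0.18*0.33 = 0.422783
P(overnight rain | wet lawn) = 0.149971/0.422783 ≈ 0.355

Now condition on the additional information:
Enumerate both values of overnight rain and weight by the priors:
  P(wet lawn | sprinkler running) = 0.939142*0.82 + 0.984785*0.18
        = 0.770096 + 0.177261 = 0.947357
Keeping only the overnight rain-present terms gives 0.177261, so
  P(overnight rain | wet lawn, sprinkler running) = 0.177261 / 0.947357 ≈ 0.187
The drop from 0.355 to 0.187 is the explaining-away (discounting) effect.

Pr(overnight rain | wet lawn) ≈ 0.355; Pr(overnight rain | wet lawn, sprinkler running) ≈ 0.187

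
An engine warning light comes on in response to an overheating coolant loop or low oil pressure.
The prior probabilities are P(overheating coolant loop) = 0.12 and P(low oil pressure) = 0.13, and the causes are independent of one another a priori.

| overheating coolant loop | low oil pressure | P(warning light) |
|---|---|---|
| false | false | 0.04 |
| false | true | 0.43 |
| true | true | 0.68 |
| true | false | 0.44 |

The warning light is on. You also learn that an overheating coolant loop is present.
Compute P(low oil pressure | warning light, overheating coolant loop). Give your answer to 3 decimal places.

P(low oil pressure | warning light, overheating coolant loop) ≈ 0.188

P(warning light | overheating coolant loop) = 0.44·0.87 + 0.68·0.13 = 0.382800 + 0.088400 = 0.471200
Of this, 0.088400 comes from 0.68·0.13 (the low oil pressure=true cases).
P(low oil pressure | warning light, overheating coolant loop) = 0.088400 / 0.471200 ≈ 0.188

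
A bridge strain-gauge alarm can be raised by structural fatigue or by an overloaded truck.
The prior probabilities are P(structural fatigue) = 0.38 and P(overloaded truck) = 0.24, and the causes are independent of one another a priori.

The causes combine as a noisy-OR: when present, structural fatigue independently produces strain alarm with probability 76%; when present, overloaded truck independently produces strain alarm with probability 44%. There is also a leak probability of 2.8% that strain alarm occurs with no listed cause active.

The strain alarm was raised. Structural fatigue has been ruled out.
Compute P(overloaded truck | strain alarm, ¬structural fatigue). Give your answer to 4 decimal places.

P(overloaded truck | strain alarm, ¬structural fatigue) ≈ 0.8371

Under noisy-OR, P(strain alarm | causes) = 1 − (1−0.028)·∏(1−qᵢ) over the active causes.
P(strain alarm | ¬structural fatigue) = 0.028*0.76 + 0.45568*0.24 = 0.021280 + 0.109363 = 0.130643
Of this, 0.109363 comes from 0.45568*0.24 (the overloaded truck=true cases).
P(overloaded truck | strain alarm, ¬structural fatigue) = 0.109363 / 0.130643 ≈ 0.8371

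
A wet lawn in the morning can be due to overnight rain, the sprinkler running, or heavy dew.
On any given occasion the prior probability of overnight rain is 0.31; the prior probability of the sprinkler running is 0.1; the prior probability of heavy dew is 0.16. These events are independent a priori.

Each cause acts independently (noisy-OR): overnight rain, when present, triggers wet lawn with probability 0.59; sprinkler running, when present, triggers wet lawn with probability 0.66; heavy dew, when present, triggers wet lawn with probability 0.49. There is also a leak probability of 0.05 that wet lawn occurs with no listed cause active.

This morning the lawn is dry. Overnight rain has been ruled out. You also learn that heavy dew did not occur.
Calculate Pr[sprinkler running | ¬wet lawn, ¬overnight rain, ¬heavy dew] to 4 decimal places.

Under noisy-OR, P(wet lawn | causes) = 1 − (1−0.05)·∏(1−qᵢ) over the active causes.
For the numerator, keep only sprinkler running=true terms: 0.323*0.1 = 0.032300
Normalizer over all consistent configurations: 0.95*0.9 + 0.323*0.1 = 0.887300
P(sprinkler running | ¬wet lawn, ¬overnight rain, ¬heavy dew) = 0.032300/0.887300 ≈ 0.0364

Pr[sprinkler running | ¬wet lawn, ¬overnight rain, ¬heavy dew] ≈ 0.0364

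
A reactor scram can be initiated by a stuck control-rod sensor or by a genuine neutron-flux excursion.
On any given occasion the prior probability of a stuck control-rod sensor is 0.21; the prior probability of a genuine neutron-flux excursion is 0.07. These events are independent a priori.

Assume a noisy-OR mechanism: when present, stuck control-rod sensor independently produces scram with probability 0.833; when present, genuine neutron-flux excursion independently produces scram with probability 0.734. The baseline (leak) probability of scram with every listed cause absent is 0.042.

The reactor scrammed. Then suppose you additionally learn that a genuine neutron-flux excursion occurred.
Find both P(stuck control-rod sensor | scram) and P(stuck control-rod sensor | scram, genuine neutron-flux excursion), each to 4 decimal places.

Under noisy-OR, P(scram | causes) = 1 − (1−0.042)·∏(1−qᵢ) over the active causes.
P(scram) = 0.042·0.79·0.93 + 0.745172·0.79·0.07 + 0.840014·0.21·0.93 + 0.957444·0.21·0.07 = 0.030857 + 0.041208 + 0.164055 + 0.014074 = 0.250194
Of this, 0.178129 comes from 0.164055 + 0.014074 (the stuck control-rod sensor=true cases).
Hence the posterior is 0.178129/0.250194 ≈ 0.7120.

With the extra evidence:
For the numerator, keep only stuck control-rod sensor=true terms: 0.957444*0.21 = 0.201063
Denominator P(scram | genuine neutron-flux excursion): 0.745172*0.79 + 0.957444*0.21 = 0.789749
P(stuck control-rod sensor | scram, genuine neutron-flux excursion) = 0.201063/0.789749 ≈ 0.2546

P(stuck control-rod sensor | scram) ≈ 0.7120; P(stuck control-rod sensor | scram, genuine neutron-flux excursion) ≈ 0.2546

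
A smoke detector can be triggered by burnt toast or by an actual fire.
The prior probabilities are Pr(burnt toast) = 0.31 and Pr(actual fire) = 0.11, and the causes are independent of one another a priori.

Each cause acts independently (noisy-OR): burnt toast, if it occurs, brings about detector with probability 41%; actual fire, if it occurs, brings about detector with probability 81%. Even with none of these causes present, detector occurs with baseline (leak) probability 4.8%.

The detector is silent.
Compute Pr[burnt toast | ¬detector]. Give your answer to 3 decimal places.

Pr[burnt toast | ¬detector] ≈ 0.210

Under noisy-OR, P(detector | causes) = 1 − (1−0.048)·∏(1−qᵢ) over the active causes.
By total probability over the 4 (burnt toast, actual fire) configurations:
  P(¬detector) = 0.952×0.69×0.89 + 0.18088×0.69×0.11 + 0.56168×0.31×0.89 + 0.106719×0.31×0.11
        = 0.584623 + 0.013729 + 0.154968 + 0.003639 = 0.756959
Configurations with burnt toast contribute 0.158607, so
  P(burnt toast | ¬detector) = 0.158607 / 0.756959 ≈ 0.210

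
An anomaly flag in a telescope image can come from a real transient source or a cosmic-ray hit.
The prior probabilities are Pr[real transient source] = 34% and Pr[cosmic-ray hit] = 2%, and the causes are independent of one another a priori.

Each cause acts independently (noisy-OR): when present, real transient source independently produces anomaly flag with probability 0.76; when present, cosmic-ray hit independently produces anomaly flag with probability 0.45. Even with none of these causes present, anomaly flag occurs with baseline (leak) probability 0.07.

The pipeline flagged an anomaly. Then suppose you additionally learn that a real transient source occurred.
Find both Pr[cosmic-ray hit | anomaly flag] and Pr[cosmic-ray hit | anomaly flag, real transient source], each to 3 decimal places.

Under noisy-OR, P(anomaly flag | causes) = 1 − (1−0.07)·∏(1−qᵢ) over the active causes.
For the numerator, keep only cosmic-ray hit=true terms: 0.006448 + 0.005965 = 0.012413
Normalizer over all consistent configurations: 0.07·0.66·0.98 + 0.4885·0.66·0.02 + 0.7768·0.34·0.98 + 0.87724·0.34·0.02 = 0.316519
P(cosmic-ray hit | anomaly flag) = 0.012413/0.316519 ≈ 0.039

With the extra evidence:
P(anomaly flag | real transient source) = 0.7768*0.98 + 0.87724*0.02 = 0.761264 + 0.017545 = 0.778809
Of this, 0.017545 comes from 0.87724*0.02 (the cosmic-ray hit=true cases).
P(cosmic-ray hit | anomaly flag, real transient source) = 0.017545 / 0.778809 ≈ 0.023
Conditioning on real transient source lowers the posterior on cosmic-ray hit: the classic explaining-away effect in a common-effect structure.

Pr[cosmic-ray hit | anomaly flag] ≈ 0.039; Pr[cosmic-ray hit | anomaly flag, real transient source] ≈ 0.023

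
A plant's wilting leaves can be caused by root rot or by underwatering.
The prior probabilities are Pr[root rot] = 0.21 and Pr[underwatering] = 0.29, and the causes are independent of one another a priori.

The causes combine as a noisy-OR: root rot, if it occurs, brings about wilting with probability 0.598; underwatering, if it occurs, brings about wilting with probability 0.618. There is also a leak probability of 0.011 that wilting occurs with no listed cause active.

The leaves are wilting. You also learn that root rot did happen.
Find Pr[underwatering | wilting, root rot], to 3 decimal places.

Pr[underwatering | wilting, root rot] ≈ 0.365

Under noisy-OR, P(wilting | causes) = 1 − (1−0.011)·∏(1−qᵢ) over the active causes.
Weight on underwatering=true, given the evidence: 0.848125×0.29 = 0.245956
Denominator P(wilting | root rot): 0.602422×0.71 + 0.848125×0.29 = 0.673676
P(underwatering | wilting, root rot) = 0.245956/0.673676 ≈ 0.365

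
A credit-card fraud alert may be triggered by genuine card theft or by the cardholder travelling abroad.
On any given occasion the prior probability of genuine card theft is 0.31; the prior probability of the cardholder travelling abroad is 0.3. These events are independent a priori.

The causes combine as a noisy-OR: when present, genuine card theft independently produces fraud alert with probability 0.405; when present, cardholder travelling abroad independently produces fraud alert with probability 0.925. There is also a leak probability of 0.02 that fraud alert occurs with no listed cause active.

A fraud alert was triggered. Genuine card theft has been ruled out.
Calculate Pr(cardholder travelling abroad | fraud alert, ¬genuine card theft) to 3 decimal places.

Pr(cardholder travelling abroad | fraud alert, ¬genuine card theft) ≈ 0.952

Under noisy-OR, P(fraud alert | causes) = 1 − (1−0.02)·∏(1−qᵢ) over the active causes.
P(fraud alert | ¬genuine card theft) = 0.02*0.7 + 0.9265*0.3 = 0.014000 + 0.277950 = 0.291950
Of this, 0.277950 comes from 0.9265*0.3 (the cardholder travelling abroad=true cases).
P(cardholder travelling abroad | fraud alert, ¬genuine card theft) = 0.277950 / 0.291950 ≈ 0.952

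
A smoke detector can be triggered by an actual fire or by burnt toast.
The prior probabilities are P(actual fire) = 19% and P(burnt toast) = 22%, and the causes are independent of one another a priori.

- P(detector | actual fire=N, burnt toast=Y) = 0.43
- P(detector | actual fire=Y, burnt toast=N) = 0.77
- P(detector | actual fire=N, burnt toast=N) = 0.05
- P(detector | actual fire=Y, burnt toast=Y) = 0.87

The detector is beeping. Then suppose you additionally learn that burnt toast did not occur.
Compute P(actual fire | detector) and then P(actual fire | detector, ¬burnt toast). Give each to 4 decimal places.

P(actual fire | detector) ≈ 0.5817; P(actual fire | detector, ¬burnt toast) ≈ 0.7832

P(detector) = 0.05×0.81×0.78 + 0.43×0.81×0.22 + 0.77×0.19×0.78 + 0.87×0.19×0.22 = 0.031590 + 0.076626 + 0.114114 + 0.036366 = 0.258696
The actual fire-present share is 0.114114 + 0.036366 = 0.150480.
So P(actual fire | detector) = 0.150480/0.258696 ≈ 0.5817.

With the extra evidence:
Enumerate both values of actual fire and weight by the priors:
  P(detector | ¬burnt toast) = 0.05·0.81 + 0.77·0.19
        = 0.040500 + 0.146300 = 0.186800
Keeping only the actual fire-present terms gives 0.146300, so
  P(actual fire | detector, ¬burnt toast) = 0.146300 / 0.186800 ≈ 0.7832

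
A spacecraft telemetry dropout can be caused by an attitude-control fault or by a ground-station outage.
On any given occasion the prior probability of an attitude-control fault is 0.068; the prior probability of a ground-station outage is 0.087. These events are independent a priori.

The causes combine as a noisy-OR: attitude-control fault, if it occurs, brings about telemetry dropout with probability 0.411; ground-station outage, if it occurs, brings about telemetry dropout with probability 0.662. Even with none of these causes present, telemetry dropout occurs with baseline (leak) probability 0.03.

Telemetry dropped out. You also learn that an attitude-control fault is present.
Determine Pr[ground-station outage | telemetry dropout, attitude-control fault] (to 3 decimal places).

Under noisy-OR, P(telemetry dropout | causes) = 1 − (1−0.03)·∏(1−qᵢ) over the active causes.
Weight on ground-station outage=true, given the evidence: 0.80689*0.087 = 0.070199
Denominator P(telemetry dropout | attitude-control fault): 0.42867*0.913 + 0.80689*0.087 = 0.461575
P(ground-station outage | telemetry dropout, attitude-control fault) = 0.070199/0.461575 ≈ 0.152

Pr[ground-station outage | telemetry dropout, attitude-control fault] ≈ 0.152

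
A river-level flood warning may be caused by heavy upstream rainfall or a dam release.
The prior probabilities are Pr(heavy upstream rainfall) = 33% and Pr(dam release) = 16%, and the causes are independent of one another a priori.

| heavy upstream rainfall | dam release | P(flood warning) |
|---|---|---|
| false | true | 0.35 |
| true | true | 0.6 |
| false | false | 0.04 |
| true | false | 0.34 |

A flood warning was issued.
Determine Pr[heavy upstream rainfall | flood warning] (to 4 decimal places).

Pr[heavy upstream rainfall | flood warning] ≈ 0.6772

By total probability over the 4 (heavy upstream rainfall, dam release) configurations:
  P(flood warning) = 0.04×0.67×0.84 + 0.35×0.67×0.16 + 0.34×0.33×0.84 + 0.6×0.33×0.16
        = 0.022512 + 0.037520 + 0.094248 + 0.031680 = 0.185960
The terms with heavy upstream rainfall present sum to 0.125928, so
  P(heavy upstream rainfall | flood warning) = 0.125928 / 0.185960 ≈ 0.6772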